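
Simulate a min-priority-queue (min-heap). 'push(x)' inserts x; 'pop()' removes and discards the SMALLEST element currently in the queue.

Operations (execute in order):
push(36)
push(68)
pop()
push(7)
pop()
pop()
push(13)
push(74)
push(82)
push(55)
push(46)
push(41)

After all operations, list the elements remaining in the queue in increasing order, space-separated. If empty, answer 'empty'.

push(36): heap contents = [36]
push(68): heap contents = [36, 68]
pop() → 36: heap contents = [68]
push(7): heap contents = [7, 68]
pop() → 7: heap contents = [68]
pop() → 68: heap contents = []
push(13): heap contents = [13]
push(74): heap contents = [13, 74]
push(82): heap contents = [13, 74, 82]
push(55): heap contents = [13, 55, 74, 82]
push(46): heap contents = [13, 46, 55, 74, 82]
push(41): heap contents = [13, 41, 46, 55, 74, 82]

Answer: 13 41 46 55 74 82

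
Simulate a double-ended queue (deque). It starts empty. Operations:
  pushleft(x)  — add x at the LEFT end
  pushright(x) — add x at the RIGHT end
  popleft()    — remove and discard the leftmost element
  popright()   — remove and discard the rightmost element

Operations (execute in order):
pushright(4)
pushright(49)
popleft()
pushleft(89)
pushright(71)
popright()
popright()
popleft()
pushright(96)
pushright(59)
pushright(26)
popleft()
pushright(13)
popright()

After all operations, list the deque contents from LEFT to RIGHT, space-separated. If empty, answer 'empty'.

Answer: 59 26

Derivation:
pushright(4): [4]
pushright(49): [4, 49]
popleft(): [49]
pushleft(89): [89, 49]
pushright(71): [89, 49, 71]
popright(): [89, 49]
popright(): [89]
popleft(): []
pushright(96): [96]
pushright(59): [96, 59]
pushright(26): [96, 59, 26]
popleft(): [59, 26]
pushright(13): [59, 26, 13]
popright(): [59, 26]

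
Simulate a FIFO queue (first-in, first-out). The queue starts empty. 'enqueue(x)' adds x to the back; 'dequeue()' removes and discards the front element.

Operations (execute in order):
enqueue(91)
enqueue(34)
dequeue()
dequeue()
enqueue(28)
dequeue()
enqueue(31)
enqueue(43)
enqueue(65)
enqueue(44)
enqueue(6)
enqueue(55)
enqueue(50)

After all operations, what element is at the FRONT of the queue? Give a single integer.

Answer: 31

Derivation:
enqueue(91): queue = [91]
enqueue(34): queue = [91, 34]
dequeue(): queue = [34]
dequeue(): queue = []
enqueue(28): queue = [28]
dequeue(): queue = []
enqueue(31): queue = [31]
enqueue(43): queue = [31, 43]
enqueue(65): queue = [31, 43, 65]
enqueue(44): queue = [31, 43, 65, 44]
enqueue(6): queue = [31, 43, 65, 44, 6]
enqueue(55): queue = [31, 43, 65, 44, 6, 55]
enqueue(50): queue = [31, 43, 65, 44, 6, 55, 50]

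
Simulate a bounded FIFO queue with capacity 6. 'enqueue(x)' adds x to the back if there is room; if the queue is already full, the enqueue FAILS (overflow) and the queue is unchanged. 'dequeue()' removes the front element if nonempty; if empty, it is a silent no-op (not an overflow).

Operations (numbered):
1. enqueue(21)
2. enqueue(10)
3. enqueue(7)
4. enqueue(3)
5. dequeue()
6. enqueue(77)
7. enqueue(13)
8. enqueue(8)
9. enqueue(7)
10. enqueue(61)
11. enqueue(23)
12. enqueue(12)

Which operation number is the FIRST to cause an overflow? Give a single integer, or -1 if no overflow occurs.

1. enqueue(21): size=1
2. enqueue(10): size=2
3. enqueue(7): size=3
4. enqueue(3): size=4
5. dequeue(): size=3
6. enqueue(77): size=4
7. enqueue(13): size=5
8. enqueue(8): size=6
9. enqueue(7): size=6=cap → OVERFLOW (fail)
10. enqueue(61): size=6=cap → OVERFLOW (fail)
11. enqueue(23): size=6=cap → OVERFLOW (fail)
12. enqueue(12): size=6=cap → OVERFLOW (fail)

Answer: 9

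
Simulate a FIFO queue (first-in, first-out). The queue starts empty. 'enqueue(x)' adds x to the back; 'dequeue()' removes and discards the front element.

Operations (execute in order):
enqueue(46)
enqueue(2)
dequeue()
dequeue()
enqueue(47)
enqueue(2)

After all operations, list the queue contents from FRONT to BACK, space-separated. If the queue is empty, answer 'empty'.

Answer: 47 2

Derivation:
enqueue(46): [46]
enqueue(2): [46, 2]
dequeue(): [2]
dequeue(): []
enqueue(47): [47]
enqueue(2): [47, 2]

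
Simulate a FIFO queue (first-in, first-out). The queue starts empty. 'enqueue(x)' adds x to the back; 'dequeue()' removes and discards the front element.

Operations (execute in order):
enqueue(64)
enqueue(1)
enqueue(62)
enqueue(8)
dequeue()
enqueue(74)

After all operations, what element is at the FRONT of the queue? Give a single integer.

Answer: 1

Derivation:
enqueue(64): queue = [64]
enqueue(1): queue = [64, 1]
enqueue(62): queue = [64, 1, 62]
enqueue(8): queue = [64, 1, 62, 8]
dequeue(): queue = [1, 62, 8]
enqueue(74): queue = [1, 62, 8, 74]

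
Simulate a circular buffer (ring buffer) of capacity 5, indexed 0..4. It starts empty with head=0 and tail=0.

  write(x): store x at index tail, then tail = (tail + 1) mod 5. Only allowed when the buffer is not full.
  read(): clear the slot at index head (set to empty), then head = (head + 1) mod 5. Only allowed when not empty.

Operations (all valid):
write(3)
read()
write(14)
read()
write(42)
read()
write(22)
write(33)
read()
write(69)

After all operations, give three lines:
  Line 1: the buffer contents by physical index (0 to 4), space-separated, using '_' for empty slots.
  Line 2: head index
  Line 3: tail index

write(3): buf=[3 _ _ _ _], head=0, tail=1, size=1
read(): buf=[_ _ _ _ _], head=1, tail=1, size=0
write(14): buf=[_ 14 _ _ _], head=1, tail=2, size=1
read(): buf=[_ _ _ _ _], head=2, tail=2, size=0
write(42): buf=[_ _ 42 _ _], head=2, tail=3, size=1
read(): buf=[_ _ _ _ _], head=3, tail=3, size=0
write(22): buf=[_ _ _ 22 _], head=3, tail=4, size=1
write(33): buf=[_ _ _ 22 33], head=3, tail=0, size=2
read(): buf=[_ _ _ _ 33], head=4, tail=0, size=1
write(69): buf=[69 _ _ _ 33], head=4, tail=1, size=2

Answer: 69 _ _ _ 33
4
1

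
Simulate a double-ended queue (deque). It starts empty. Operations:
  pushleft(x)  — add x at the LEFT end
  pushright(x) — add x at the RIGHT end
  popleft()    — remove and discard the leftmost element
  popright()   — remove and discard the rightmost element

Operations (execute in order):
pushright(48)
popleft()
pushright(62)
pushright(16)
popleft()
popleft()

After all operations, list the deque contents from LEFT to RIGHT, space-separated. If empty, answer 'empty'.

pushright(48): [48]
popleft(): []
pushright(62): [62]
pushright(16): [62, 16]
popleft(): [16]
popleft(): []

Answer: empty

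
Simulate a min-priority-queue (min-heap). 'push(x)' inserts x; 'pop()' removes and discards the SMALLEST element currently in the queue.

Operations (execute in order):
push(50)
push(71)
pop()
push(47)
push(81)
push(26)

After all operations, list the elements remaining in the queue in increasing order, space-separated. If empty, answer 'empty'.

push(50): heap contents = [50]
push(71): heap contents = [50, 71]
pop() → 50: heap contents = [71]
push(47): heap contents = [47, 71]
push(81): heap contents = [47, 71, 81]
push(26): heap contents = [26, 47, 71, 81]

Answer: 26 47 71 81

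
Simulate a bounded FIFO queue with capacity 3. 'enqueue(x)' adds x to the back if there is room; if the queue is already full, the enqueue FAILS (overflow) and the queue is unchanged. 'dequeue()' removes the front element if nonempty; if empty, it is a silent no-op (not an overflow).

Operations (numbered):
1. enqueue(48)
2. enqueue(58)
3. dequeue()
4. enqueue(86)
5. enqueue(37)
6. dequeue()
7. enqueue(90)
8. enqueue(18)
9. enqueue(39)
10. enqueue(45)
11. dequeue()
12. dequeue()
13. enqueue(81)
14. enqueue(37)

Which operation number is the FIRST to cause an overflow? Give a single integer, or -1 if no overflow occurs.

Answer: 8

Derivation:
1. enqueue(48): size=1
2. enqueue(58): size=2
3. dequeue(): size=1
4. enqueue(86): size=2
5. enqueue(37): size=3
6. dequeue(): size=2
7. enqueue(90): size=3
8. enqueue(18): size=3=cap → OVERFLOW (fail)
9. enqueue(39): size=3=cap → OVERFLOW (fail)
10. enqueue(45): size=3=cap → OVERFLOW (fail)
11. dequeue(): size=2
12. dequeue(): size=1
13. enqueue(81): size=2
14. enqueue(37): size=3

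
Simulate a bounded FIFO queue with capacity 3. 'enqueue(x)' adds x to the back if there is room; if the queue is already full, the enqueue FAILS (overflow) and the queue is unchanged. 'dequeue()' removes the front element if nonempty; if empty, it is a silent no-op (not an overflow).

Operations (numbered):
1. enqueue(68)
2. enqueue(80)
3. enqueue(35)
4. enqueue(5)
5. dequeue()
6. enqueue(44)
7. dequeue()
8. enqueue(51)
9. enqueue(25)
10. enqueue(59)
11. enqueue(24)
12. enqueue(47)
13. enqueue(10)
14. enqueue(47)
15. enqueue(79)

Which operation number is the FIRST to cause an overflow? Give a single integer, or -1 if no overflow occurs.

1. enqueue(68): size=1
2. enqueue(80): size=2
3. enqueue(35): size=3
4. enqueue(5): size=3=cap → OVERFLOW (fail)
5. dequeue(): size=2
6. enqueue(44): size=3
7. dequeue(): size=2
8. enqueue(51): size=3
9. enqueue(25): size=3=cap → OVERFLOW (fail)
10. enqueue(59): size=3=cap → OVERFLOW (fail)
11. enqueue(24): size=3=cap → OVERFLOW (fail)
12. enqueue(47): size=3=cap → OVERFLOW (fail)
13. enqueue(10): size=3=cap → OVERFLOW (fail)
14. enqueue(47): size=3=cap → OVERFLOW (fail)
15. enqueue(79): size=3=cap → OVERFLOW (fail)

Answer: 4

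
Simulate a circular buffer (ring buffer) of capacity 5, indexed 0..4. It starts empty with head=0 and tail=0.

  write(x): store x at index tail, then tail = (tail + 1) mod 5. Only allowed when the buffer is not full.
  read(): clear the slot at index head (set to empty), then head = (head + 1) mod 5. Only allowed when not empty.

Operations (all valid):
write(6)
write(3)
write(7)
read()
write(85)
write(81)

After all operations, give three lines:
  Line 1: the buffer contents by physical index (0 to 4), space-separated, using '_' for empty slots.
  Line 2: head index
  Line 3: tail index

write(6): buf=[6 _ _ _ _], head=0, tail=1, size=1
write(3): buf=[6 3 _ _ _], head=0, tail=2, size=2
write(7): buf=[6 3 7 _ _], head=0, tail=3, size=3
read(): buf=[_ 3 7 _ _], head=1, tail=3, size=2
write(85): buf=[_ 3 7 85 _], head=1, tail=4, size=3
write(81): buf=[_ 3 7 85 81], head=1, tail=0, size=4

Answer: _ 3 7 85 81
1
0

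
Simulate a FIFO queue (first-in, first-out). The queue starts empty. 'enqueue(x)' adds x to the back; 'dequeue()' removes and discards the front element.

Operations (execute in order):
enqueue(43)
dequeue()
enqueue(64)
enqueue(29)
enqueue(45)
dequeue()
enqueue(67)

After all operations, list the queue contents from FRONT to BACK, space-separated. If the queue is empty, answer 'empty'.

Answer: 29 45 67

Derivation:
enqueue(43): [43]
dequeue(): []
enqueue(64): [64]
enqueue(29): [64, 29]
enqueue(45): [64, 29, 45]
dequeue(): [29, 45]
enqueue(67): [29, 45, 67]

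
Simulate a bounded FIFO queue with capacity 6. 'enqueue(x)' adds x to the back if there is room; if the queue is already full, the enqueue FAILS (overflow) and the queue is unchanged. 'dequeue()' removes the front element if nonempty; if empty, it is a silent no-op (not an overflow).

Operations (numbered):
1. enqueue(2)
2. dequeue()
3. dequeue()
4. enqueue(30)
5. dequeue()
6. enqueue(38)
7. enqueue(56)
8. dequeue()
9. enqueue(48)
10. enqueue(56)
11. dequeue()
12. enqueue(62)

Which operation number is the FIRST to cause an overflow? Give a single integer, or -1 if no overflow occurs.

Answer: -1

Derivation:
1. enqueue(2): size=1
2. dequeue(): size=0
3. dequeue(): empty, no-op, size=0
4. enqueue(30): size=1
5. dequeue(): size=0
6. enqueue(38): size=1
7. enqueue(56): size=2
8. dequeue(): size=1
9. enqueue(48): size=2
10. enqueue(56): size=3
11. dequeue(): size=2
12. enqueue(62): size=3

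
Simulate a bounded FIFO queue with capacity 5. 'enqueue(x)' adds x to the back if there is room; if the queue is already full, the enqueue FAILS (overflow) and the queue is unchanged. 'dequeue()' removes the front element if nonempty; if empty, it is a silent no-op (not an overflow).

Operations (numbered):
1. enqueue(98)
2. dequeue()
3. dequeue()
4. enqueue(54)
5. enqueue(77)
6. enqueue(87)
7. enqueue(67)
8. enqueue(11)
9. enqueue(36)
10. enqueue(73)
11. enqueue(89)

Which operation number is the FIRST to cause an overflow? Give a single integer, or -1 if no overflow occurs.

Answer: 9

Derivation:
1. enqueue(98): size=1
2. dequeue(): size=0
3. dequeue(): empty, no-op, size=0
4. enqueue(54): size=1
5. enqueue(77): size=2
6. enqueue(87): size=3
7. enqueue(67): size=4
8. enqueue(11): size=5
9. enqueue(36): size=5=cap → OVERFLOW (fail)
10. enqueue(73): size=5=cap → OVERFLOW (fail)
11. enqueue(89): size=5=cap → OVERFLOW (fail)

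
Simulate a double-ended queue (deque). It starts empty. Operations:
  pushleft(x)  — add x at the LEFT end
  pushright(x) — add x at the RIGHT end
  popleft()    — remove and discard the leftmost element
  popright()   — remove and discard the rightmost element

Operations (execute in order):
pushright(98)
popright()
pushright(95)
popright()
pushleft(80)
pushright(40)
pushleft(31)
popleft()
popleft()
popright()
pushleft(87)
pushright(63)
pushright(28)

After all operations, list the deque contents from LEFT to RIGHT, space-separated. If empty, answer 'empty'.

pushright(98): [98]
popright(): []
pushright(95): [95]
popright(): []
pushleft(80): [80]
pushright(40): [80, 40]
pushleft(31): [31, 80, 40]
popleft(): [80, 40]
popleft(): [40]
popright(): []
pushleft(87): [87]
pushright(63): [87, 63]
pushright(28): [87, 63, 28]

Answer: 87 63 28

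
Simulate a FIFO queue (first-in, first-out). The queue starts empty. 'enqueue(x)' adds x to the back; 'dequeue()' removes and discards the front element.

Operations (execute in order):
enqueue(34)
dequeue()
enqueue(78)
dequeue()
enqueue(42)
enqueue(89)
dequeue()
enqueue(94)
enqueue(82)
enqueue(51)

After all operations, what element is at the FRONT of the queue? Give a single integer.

Answer: 89

Derivation:
enqueue(34): queue = [34]
dequeue(): queue = []
enqueue(78): queue = [78]
dequeue(): queue = []
enqueue(42): queue = [42]
enqueue(89): queue = [42, 89]
dequeue(): queue = [89]
enqueue(94): queue = [89, 94]
enqueue(82): queue = [89, 94, 82]
enqueue(51): queue = [89, 94, 82, 51]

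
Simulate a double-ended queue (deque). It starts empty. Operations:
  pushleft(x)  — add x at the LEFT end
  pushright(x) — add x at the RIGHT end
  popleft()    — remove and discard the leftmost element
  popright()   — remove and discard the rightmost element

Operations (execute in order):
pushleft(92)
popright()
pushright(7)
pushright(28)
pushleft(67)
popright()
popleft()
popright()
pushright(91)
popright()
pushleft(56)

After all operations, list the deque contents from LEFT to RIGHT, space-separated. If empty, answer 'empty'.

Answer: 56

Derivation:
pushleft(92): [92]
popright(): []
pushright(7): [7]
pushright(28): [7, 28]
pushleft(67): [67, 7, 28]
popright(): [67, 7]
popleft(): [7]
popright(): []
pushright(91): [91]
popright(): []
pushleft(56): [56]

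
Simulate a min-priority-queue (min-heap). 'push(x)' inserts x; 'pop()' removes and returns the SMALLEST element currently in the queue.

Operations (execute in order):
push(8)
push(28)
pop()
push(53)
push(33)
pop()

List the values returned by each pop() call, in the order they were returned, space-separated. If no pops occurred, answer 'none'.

Answer: 8 28

Derivation:
push(8): heap contents = [8]
push(28): heap contents = [8, 28]
pop() → 8: heap contents = [28]
push(53): heap contents = [28, 53]
push(33): heap contents = [28, 33, 53]
pop() → 28: heap contents = [33, 53]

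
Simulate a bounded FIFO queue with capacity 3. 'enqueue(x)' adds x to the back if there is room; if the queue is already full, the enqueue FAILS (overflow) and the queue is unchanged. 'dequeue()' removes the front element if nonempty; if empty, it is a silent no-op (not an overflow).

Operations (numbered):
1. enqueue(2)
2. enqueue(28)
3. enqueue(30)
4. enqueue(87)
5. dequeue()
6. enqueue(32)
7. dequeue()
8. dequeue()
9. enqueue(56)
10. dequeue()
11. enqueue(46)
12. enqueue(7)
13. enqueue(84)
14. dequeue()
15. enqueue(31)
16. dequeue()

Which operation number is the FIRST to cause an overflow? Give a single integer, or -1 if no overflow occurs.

Answer: 4

Derivation:
1. enqueue(2): size=1
2. enqueue(28): size=2
3. enqueue(30): size=3
4. enqueue(87): size=3=cap → OVERFLOW (fail)
5. dequeue(): size=2
6. enqueue(32): size=3
7. dequeue(): size=2
8. dequeue(): size=1
9. enqueue(56): size=2
10. dequeue(): size=1
11. enqueue(46): size=2
12. enqueue(7): size=3
13. enqueue(84): size=3=cap → OVERFLOW (fail)
14. dequeue(): size=2
15. enqueue(31): size=3
16. dequeue(): size=2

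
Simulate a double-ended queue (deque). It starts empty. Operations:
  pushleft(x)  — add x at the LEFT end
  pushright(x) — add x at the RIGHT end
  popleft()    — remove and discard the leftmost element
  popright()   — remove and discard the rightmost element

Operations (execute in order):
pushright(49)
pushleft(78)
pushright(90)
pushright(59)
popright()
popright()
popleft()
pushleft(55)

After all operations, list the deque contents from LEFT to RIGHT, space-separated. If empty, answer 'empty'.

pushright(49): [49]
pushleft(78): [78, 49]
pushright(90): [78, 49, 90]
pushright(59): [78, 49, 90, 59]
popright(): [78, 49, 90]
popright(): [78, 49]
popleft(): [49]
pushleft(55): [55, 49]

Answer: 55 49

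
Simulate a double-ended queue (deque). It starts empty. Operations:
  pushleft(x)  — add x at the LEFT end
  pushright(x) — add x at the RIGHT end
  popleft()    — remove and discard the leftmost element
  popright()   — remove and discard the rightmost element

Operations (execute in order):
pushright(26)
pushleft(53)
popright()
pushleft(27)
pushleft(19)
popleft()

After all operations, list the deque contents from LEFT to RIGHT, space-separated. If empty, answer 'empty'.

pushright(26): [26]
pushleft(53): [53, 26]
popright(): [53]
pushleft(27): [27, 53]
pushleft(19): [19, 27, 53]
popleft(): [27, 53]

Answer: 27 53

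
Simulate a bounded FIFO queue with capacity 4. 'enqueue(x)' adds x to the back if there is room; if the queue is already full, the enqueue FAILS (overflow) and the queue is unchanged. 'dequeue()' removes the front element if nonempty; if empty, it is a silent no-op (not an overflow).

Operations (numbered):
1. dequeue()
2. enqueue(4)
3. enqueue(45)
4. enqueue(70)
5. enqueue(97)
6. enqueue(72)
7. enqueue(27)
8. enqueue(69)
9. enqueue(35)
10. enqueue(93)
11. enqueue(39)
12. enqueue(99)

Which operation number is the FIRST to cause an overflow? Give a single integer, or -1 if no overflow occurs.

1. dequeue(): empty, no-op, size=0
2. enqueue(4): size=1
3. enqueue(45): size=2
4. enqueue(70): size=3
5. enqueue(97): size=4
6. enqueue(72): size=4=cap → OVERFLOW (fail)
7. enqueue(27): size=4=cap → OVERFLOW (fail)
8. enqueue(69): size=4=cap → OVERFLOW (fail)
9. enqueue(35): size=4=cap → OVERFLOW (fail)
10. enqueue(93): size=4=cap → OVERFLOW (fail)
11. enqueue(39): size=4=cap → OVERFLOW (fail)
12. enqueue(99): size=4=cap → OVERFLOW (fail)

Answer: 6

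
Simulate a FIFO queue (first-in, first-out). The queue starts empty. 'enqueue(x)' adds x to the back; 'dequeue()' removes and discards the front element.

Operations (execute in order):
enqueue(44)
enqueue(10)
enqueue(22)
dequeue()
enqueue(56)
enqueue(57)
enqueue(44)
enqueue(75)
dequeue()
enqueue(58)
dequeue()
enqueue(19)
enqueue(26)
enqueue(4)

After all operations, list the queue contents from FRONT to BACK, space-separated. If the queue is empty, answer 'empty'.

enqueue(44): [44]
enqueue(10): [44, 10]
enqueue(22): [44, 10, 22]
dequeue(): [10, 22]
enqueue(56): [10, 22, 56]
enqueue(57): [10, 22, 56, 57]
enqueue(44): [10, 22, 56, 57, 44]
enqueue(75): [10, 22, 56, 57, 44, 75]
dequeue(): [22, 56, 57, 44, 75]
enqueue(58): [22, 56, 57, 44, 75, 58]
dequeue(): [56, 57, 44, 75, 58]
enqueue(19): [56, 57, 44, 75, 58, 19]
enqueue(26): [56, 57, 44, 75, 58, 19, 26]
enqueue(4): [56, 57, 44, 75, 58, 19, 26, 4]

Answer: 56 57 44 75 58 19 26 4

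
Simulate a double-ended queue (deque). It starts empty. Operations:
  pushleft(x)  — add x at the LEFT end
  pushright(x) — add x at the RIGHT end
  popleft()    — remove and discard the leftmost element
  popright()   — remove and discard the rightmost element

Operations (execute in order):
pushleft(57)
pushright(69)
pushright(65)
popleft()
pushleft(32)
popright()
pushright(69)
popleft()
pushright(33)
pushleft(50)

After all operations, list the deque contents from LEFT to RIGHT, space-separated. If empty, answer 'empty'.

pushleft(57): [57]
pushright(69): [57, 69]
pushright(65): [57, 69, 65]
popleft(): [69, 65]
pushleft(32): [32, 69, 65]
popright(): [32, 69]
pushright(69): [32, 69, 69]
popleft(): [69, 69]
pushright(33): [69, 69, 33]
pushleft(50): [50, 69, 69, 33]

Answer: 50 69 69 33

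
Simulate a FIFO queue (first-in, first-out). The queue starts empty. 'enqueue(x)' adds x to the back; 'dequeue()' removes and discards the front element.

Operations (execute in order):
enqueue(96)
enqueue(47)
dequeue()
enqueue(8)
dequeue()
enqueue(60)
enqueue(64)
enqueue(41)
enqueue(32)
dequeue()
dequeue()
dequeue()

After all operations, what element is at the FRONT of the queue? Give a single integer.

enqueue(96): queue = [96]
enqueue(47): queue = [96, 47]
dequeue(): queue = [47]
enqueue(8): queue = [47, 8]
dequeue(): queue = [8]
enqueue(60): queue = [8, 60]
enqueue(64): queue = [8, 60, 64]
enqueue(41): queue = [8, 60, 64, 41]
enqueue(32): queue = [8, 60, 64, 41, 32]
dequeue(): queue = [60, 64, 41, 32]
dequeue(): queue = [64, 41, 32]
dequeue(): queue = [41, 32]

Answer: 41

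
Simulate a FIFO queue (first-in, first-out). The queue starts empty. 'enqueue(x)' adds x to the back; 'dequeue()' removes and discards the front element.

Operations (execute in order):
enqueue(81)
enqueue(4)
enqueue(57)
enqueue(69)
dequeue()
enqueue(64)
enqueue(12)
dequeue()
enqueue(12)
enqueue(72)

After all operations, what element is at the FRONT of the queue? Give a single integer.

enqueue(81): queue = [81]
enqueue(4): queue = [81, 4]
enqueue(57): queue = [81, 4, 57]
enqueue(69): queue = [81, 4, 57, 69]
dequeue(): queue = [4, 57, 69]
enqueue(64): queue = [4, 57, 69, 64]
enqueue(12): queue = [4, 57, 69, 64, 12]
dequeue(): queue = [57, 69, 64, 12]
enqueue(12): queue = [57, 69, 64, 12, 12]
enqueue(72): queue = [57, 69, 64, 12, 12, 72]

Answer: 57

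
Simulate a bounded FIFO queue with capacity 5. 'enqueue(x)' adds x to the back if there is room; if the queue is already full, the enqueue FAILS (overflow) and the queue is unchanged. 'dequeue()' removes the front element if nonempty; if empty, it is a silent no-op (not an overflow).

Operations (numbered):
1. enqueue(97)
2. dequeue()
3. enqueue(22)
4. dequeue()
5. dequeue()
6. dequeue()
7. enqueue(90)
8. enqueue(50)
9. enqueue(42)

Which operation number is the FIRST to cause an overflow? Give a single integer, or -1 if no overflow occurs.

1. enqueue(97): size=1
2. dequeue(): size=0
3. enqueue(22): size=1
4. dequeue(): size=0
5. dequeue(): empty, no-op, size=0
6. dequeue(): empty, no-op, size=0
7. enqueue(90): size=1
8. enqueue(50): size=2
9. enqueue(42): size=3

Answer: -1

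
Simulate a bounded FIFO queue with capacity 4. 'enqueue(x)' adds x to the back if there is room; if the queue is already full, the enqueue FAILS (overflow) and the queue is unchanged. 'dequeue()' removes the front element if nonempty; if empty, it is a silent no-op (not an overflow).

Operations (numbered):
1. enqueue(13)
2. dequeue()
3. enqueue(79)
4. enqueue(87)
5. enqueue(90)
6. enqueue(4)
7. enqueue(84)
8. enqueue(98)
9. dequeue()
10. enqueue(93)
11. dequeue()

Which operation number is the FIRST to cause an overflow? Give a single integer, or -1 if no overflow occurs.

1. enqueue(13): size=1
2. dequeue(): size=0
3. enqueue(79): size=1
4. enqueue(87): size=2
5. enqueue(90): size=3
6. enqueue(4): size=4
7. enqueue(84): size=4=cap → OVERFLOW (fail)
8. enqueue(98): size=4=cap → OVERFLOW (fail)
9. dequeue(): size=3
10. enqueue(93): size=4
11. dequeue(): size=3

Answer: 7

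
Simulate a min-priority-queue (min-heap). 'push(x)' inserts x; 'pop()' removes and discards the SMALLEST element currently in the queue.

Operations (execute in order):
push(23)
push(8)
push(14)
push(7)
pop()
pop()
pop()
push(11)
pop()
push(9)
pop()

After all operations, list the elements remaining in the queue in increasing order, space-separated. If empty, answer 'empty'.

push(23): heap contents = [23]
push(8): heap contents = [8, 23]
push(14): heap contents = [8, 14, 23]
push(7): heap contents = [7, 8, 14, 23]
pop() → 7: heap contents = [8, 14, 23]
pop() → 8: heap contents = [14, 23]
pop() → 14: heap contents = [23]
push(11): heap contents = [11, 23]
pop() → 11: heap contents = [23]
push(9): heap contents = [9, 23]
pop() → 9: heap contents = [23]

Answer: 23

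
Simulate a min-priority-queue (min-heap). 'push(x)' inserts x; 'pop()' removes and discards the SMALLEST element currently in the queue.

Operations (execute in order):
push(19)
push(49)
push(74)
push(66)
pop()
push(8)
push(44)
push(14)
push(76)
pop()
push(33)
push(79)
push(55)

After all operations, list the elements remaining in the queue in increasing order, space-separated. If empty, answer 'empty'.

push(19): heap contents = [19]
push(49): heap contents = [19, 49]
push(74): heap contents = [19, 49, 74]
push(66): heap contents = [19, 49, 66, 74]
pop() → 19: heap contents = [49, 66, 74]
push(8): heap contents = [8, 49, 66, 74]
push(44): heap contents = [8, 44, 49, 66, 74]
push(14): heap contents = [8, 14, 44, 49, 66, 74]
push(76): heap contents = [8, 14, 44, 49, 66, 74, 76]
pop() → 8: heap contents = [14, 44, 49, 66, 74, 76]
push(33): heap contents = [14, 33, 44, 49, 66, 74, 76]
push(79): heap contents = [14, 33, 44, 49, 66, 74, 76, 79]
push(55): heap contents = [14, 33, 44, 49, 55, 66, 74, 76, 79]

Answer: 14 33 44 49 55 66 74 76 79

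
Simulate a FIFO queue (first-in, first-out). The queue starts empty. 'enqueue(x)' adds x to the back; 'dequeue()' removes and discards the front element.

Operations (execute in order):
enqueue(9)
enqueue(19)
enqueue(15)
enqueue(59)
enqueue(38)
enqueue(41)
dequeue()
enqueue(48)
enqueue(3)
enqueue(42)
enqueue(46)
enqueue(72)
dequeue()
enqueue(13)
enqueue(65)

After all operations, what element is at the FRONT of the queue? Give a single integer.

Answer: 15

Derivation:
enqueue(9): queue = [9]
enqueue(19): queue = [9, 19]
enqueue(15): queue = [9, 19, 15]
enqueue(59): queue = [9, 19, 15, 59]
enqueue(38): queue = [9, 19, 15, 59, 38]
enqueue(41): queue = [9, 19, 15, 59, 38, 41]
dequeue(): queue = [19, 15, 59, 38, 41]
enqueue(48): queue = [19, 15, 59, 38, 41, 48]
enqueue(3): queue = [19, 15, 59, 38, 41, 48, 3]
enqueue(42): queue = [19, 15, 59, 38, 41, 48, 3, 42]
enqueue(46): queue = [19, 15, 59, 38, 41, 48, 3, 42, 46]
enqueue(72): queue = [19, 15, 59, 38, 41, 48, 3, 42, 46, 72]
dequeue(): queue = [15, 59, 38, 41, 48, 3, 42, 46, 72]
enqueue(13): queue = [15, 59, 38, 41, 48, 3, 42, 46, 72, 13]
enqueue(65): queue = [15, 59, 38, 41, 48, 3, 42, 46, 72, 13, 65]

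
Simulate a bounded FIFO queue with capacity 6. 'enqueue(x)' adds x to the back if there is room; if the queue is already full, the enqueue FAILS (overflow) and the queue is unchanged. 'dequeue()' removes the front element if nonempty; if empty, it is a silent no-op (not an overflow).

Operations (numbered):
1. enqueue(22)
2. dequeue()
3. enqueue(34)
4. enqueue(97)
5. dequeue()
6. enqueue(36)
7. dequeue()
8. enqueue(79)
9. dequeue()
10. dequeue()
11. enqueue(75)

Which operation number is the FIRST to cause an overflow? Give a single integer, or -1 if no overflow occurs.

Answer: -1

Derivation:
1. enqueue(22): size=1
2. dequeue(): size=0
3. enqueue(34): size=1
4. enqueue(97): size=2
5. dequeue(): size=1
6. enqueue(36): size=2
7. dequeue(): size=1
8. enqueue(79): size=2
9. dequeue(): size=1
10. dequeue(): size=0
11. enqueue(75): size=1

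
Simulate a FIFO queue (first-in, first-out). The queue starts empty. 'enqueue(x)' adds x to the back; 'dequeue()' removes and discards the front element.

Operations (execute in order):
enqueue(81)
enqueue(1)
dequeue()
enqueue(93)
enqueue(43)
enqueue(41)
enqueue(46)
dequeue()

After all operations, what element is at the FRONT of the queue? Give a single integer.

enqueue(81): queue = [81]
enqueue(1): queue = [81, 1]
dequeue(): queue = [1]
enqueue(93): queue = [1, 93]
enqueue(43): queue = [1, 93, 43]
enqueue(41): queue = [1, 93, 43, 41]
enqueue(46): queue = [1, 93, 43, 41, 46]
dequeue(): queue = [93, 43, 41, 46]

Answer: 93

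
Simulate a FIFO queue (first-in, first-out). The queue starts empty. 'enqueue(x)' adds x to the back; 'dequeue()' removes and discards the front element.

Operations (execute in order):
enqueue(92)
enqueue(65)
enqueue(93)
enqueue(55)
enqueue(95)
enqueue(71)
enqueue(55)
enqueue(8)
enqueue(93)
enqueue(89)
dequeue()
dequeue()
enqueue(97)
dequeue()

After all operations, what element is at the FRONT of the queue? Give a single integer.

enqueue(92): queue = [92]
enqueue(65): queue = [92, 65]
enqueue(93): queue = [92, 65, 93]
enqueue(55): queue = [92, 65, 93, 55]
enqueue(95): queue = [92, 65, 93, 55, 95]
enqueue(71): queue = [92, 65, 93, 55, 95, 71]
enqueue(55): queue = [92, 65, 93, 55, 95, 71, 55]
enqueue(8): queue = [92, 65, 93, 55, 95, 71, 55, 8]
enqueue(93): queue = [92, 65, 93, 55, 95, 71, 55, 8, 93]
enqueue(89): queue = [92, 65, 93, 55, 95, 71, 55, 8, 93, 89]
dequeue(): queue = [65, 93, 55, 95, 71, 55, 8, 93, 89]
dequeue(): queue = [93, 55, 95, 71, 55, 8, 93, 89]
enqueue(97): queue = [93, 55, 95, 71, 55, 8, 93, 89, 97]
dequeue(): queue = [55, 95, 71, 55, 8, 93, 89, 97]

Answer: 55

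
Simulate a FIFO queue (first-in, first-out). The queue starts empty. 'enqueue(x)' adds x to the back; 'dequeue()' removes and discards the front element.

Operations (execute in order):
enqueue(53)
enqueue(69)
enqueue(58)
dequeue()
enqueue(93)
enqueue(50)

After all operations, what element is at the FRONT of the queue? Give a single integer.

Answer: 69

Derivation:
enqueue(53): queue = [53]
enqueue(69): queue = [53, 69]
enqueue(58): queue = [53, 69, 58]
dequeue(): queue = [69, 58]
enqueue(93): queue = [69, 58, 93]
enqueue(50): queue = [69, 58, 93, 50]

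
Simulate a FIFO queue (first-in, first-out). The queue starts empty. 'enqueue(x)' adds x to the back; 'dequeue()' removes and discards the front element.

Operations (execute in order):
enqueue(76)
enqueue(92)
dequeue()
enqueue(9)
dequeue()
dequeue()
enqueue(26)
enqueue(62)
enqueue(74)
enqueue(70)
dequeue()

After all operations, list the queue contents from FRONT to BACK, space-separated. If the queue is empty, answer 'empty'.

Answer: 62 74 70

Derivation:
enqueue(76): [76]
enqueue(92): [76, 92]
dequeue(): [92]
enqueue(9): [92, 9]
dequeue(): [9]
dequeue(): []
enqueue(26): [26]
enqueue(62): [26, 62]
enqueue(74): [26, 62, 74]
enqueue(70): [26, 62, 74, 70]
dequeue(): [62, 74, 70]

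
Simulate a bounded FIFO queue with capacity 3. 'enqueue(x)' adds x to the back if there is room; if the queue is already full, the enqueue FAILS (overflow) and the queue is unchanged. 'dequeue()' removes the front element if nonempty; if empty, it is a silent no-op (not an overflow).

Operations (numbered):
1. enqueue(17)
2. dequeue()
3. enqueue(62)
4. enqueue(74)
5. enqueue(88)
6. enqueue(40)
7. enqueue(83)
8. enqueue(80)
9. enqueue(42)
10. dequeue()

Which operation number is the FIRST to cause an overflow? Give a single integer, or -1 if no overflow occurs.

1. enqueue(17): size=1
2. dequeue(): size=0
3. enqueue(62): size=1
4. enqueue(74): size=2
5. enqueue(88): size=3
6. enqueue(40): size=3=cap → OVERFLOW (fail)
7. enqueue(83): size=3=cap → OVERFLOW (fail)
8. enqueue(80): size=3=cap → OVERFLOW (fail)
9. enqueue(42): size=3=cap → OVERFLOW (fail)
10. dequeue(): size=2

Answer: 6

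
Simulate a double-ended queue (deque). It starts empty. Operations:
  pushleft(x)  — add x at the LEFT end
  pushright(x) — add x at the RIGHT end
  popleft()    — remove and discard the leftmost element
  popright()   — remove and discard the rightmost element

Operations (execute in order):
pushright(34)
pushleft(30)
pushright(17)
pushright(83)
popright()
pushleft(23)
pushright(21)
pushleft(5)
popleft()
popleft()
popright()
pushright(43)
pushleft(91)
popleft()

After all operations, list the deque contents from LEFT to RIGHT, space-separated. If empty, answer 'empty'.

Answer: 30 34 17 43

Derivation:
pushright(34): [34]
pushleft(30): [30, 34]
pushright(17): [30, 34, 17]
pushright(83): [30, 34, 17, 83]
popright(): [30, 34, 17]
pushleft(23): [23, 30, 34, 17]
pushright(21): [23, 30, 34, 17, 21]
pushleft(5): [5, 23, 30, 34, 17, 21]
popleft(): [23, 30, 34, 17, 21]
popleft(): [30, 34, 17, 21]
popright(): [30, 34, 17]
pushright(43): [30, 34, 17, 43]
pushleft(91): [91, 30, 34, 17, 43]
popleft(): [30, 34, 17, 43]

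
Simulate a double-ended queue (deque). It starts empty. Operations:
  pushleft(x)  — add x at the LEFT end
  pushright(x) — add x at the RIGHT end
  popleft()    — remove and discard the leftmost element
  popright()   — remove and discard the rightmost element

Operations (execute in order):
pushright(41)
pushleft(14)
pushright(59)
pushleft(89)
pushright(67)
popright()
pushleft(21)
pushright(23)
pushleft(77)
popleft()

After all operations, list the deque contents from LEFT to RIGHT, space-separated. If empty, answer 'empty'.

Answer: 21 89 14 41 59 23

Derivation:
pushright(41): [41]
pushleft(14): [14, 41]
pushright(59): [14, 41, 59]
pushleft(89): [89, 14, 41, 59]
pushright(67): [89, 14, 41, 59, 67]
popright(): [89, 14, 41, 59]
pushleft(21): [21, 89, 14, 41, 59]
pushright(23): [21, 89, 14, 41, 59, 23]
pushleft(77): [77, 21, 89, 14, 41, 59, 23]
popleft(): [21, 89, 14, 41, 59, 23]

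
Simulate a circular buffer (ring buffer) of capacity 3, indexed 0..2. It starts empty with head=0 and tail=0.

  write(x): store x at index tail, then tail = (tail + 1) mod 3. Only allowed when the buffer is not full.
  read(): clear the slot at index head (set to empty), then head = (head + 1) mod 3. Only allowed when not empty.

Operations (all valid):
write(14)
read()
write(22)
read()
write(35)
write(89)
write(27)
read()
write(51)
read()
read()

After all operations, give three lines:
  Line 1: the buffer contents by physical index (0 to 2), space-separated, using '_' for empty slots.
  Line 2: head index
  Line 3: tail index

write(14): buf=[14 _ _], head=0, tail=1, size=1
read(): buf=[_ _ _], head=1, tail=1, size=0
write(22): buf=[_ 22 _], head=1, tail=2, size=1
read(): buf=[_ _ _], head=2, tail=2, size=0
write(35): buf=[_ _ 35], head=2, tail=0, size=1
write(89): buf=[89 _ 35], head=2, tail=1, size=2
write(27): buf=[89 27 35], head=2, tail=2, size=3
read(): buf=[89 27 _], head=0, tail=2, size=2
write(51): buf=[89 27 51], head=0, tail=0, size=3
read(): buf=[_ 27 51], head=1, tail=0, size=2
read(): buf=[_ _ 51], head=2, tail=0, size=1

Answer: _ _ 51
2
0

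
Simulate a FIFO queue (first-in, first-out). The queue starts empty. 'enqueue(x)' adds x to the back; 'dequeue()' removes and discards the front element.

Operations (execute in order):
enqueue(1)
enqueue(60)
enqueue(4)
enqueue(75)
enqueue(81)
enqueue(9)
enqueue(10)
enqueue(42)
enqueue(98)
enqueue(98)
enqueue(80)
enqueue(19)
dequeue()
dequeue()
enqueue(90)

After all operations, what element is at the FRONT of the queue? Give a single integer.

Answer: 4

Derivation:
enqueue(1): queue = [1]
enqueue(60): queue = [1, 60]
enqueue(4): queue = [1, 60, 4]
enqueue(75): queue = [1, 60, 4, 75]
enqueue(81): queue = [1, 60, 4, 75, 81]
enqueue(9): queue = [1, 60, 4, 75, 81, 9]
enqueue(10): queue = [1, 60, 4, 75, 81, 9, 10]
enqueue(42): queue = [1, 60, 4, 75, 81, 9, 10, 42]
enqueue(98): queue = [1, 60, 4, 75, 81, 9, 10, 42, 98]
enqueue(98): queue = [1, 60, 4, 75, 81, 9, 10, 42, 98, 98]
enqueue(80): queue = [1, 60, 4, 75, 81, 9, 10, 42, 98, 98, 80]
enqueue(19): queue = [1, 60, 4, 75, 81, 9, 10, 42, 98, 98, 80, 19]
dequeue(): queue = [60, 4, 75, 81, 9, 10, 42, 98, 98, 80, 19]
dequeue(): queue = [4, 75, 81, 9, 10, 42, 98, 98, 80, 19]
enqueue(90): queue = [4, 75, 81, 9, 10, 42, 98, 98, 80, 19, 90]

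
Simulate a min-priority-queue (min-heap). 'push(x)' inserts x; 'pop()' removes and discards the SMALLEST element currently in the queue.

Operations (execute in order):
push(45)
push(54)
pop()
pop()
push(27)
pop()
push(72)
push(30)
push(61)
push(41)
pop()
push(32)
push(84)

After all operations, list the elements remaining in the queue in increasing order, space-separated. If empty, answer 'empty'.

push(45): heap contents = [45]
push(54): heap contents = [45, 54]
pop() → 45: heap contents = [54]
pop() → 54: heap contents = []
push(27): heap contents = [27]
pop() → 27: heap contents = []
push(72): heap contents = [72]
push(30): heap contents = [30, 72]
push(61): heap contents = [30, 61, 72]
push(41): heap contents = [30, 41, 61, 72]
pop() → 30: heap contents = [41, 61, 72]
push(32): heap contents = [32, 41, 61, 72]
push(84): heap contents = [32, 41, 61, 72, 84]

Answer: 32 41 61 72 84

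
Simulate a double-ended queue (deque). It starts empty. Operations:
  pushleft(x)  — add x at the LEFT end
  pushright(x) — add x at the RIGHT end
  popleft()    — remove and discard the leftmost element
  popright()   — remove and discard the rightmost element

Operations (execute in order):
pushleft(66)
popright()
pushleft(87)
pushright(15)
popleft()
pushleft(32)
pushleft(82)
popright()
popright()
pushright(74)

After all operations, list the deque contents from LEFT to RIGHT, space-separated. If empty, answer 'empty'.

Answer: 82 74

Derivation:
pushleft(66): [66]
popright(): []
pushleft(87): [87]
pushright(15): [87, 15]
popleft(): [15]
pushleft(32): [32, 15]
pushleft(82): [82, 32, 15]
popright(): [82, 32]
popright(): [82]
pushright(74): [82, 74]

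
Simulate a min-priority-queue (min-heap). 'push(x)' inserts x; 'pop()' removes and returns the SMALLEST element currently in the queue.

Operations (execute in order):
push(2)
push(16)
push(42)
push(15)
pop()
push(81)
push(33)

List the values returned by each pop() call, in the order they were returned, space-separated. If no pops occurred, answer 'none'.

Answer: 2

Derivation:
push(2): heap contents = [2]
push(16): heap contents = [2, 16]
push(42): heap contents = [2, 16, 42]
push(15): heap contents = [2, 15, 16, 42]
pop() → 2: heap contents = [15, 16, 42]
push(81): heap contents = [15, 16, 42, 81]
push(33): heap contents = [15, 16, 33, 42, 81]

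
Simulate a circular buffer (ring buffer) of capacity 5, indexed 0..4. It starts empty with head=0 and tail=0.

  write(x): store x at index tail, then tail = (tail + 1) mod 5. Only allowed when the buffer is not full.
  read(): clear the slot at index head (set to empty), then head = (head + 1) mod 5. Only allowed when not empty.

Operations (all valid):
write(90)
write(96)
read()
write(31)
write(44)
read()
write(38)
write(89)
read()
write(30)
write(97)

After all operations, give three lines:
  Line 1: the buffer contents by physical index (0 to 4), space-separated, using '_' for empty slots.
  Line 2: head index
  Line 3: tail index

write(90): buf=[90 _ _ _ _], head=0, tail=1, size=1
write(96): buf=[90 96 _ _ _], head=0, tail=2, size=2
read(): buf=[_ 96 _ _ _], head=1, tail=2, size=1
write(31): buf=[_ 96 31 _ _], head=1, tail=3, size=2
write(44): buf=[_ 96 31 44 _], head=1, tail=4, size=3
read(): buf=[_ _ 31 44 _], head=2, tail=4, size=2
write(38): buf=[_ _ 31 44 38], head=2, tail=0, size=3
write(89): buf=[89 _ 31 44 38], head=2, tail=1, size=4
read(): buf=[89 _ _ 44 38], head=3, tail=1, size=3
write(30): buf=[89 30 _ 44 38], head=3, tail=2, size=4
write(97): buf=[89 30 97 44 38], head=3, tail=3, size=5

Answer: 89 30 97 44 38
3
3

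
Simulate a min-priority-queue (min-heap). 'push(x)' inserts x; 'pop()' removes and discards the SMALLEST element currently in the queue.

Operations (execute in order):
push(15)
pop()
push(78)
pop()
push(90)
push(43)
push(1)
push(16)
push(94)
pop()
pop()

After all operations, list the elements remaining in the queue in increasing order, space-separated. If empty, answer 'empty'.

Answer: 43 90 94

Derivation:
push(15): heap contents = [15]
pop() → 15: heap contents = []
push(78): heap contents = [78]
pop() → 78: heap contents = []
push(90): heap contents = [90]
push(43): heap contents = [43, 90]
push(1): heap contents = [1, 43, 90]
push(16): heap contents = [1, 16, 43, 90]
push(94): heap contents = [1, 16, 43, 90, 94]
pop() → 1: heap contents = [16, 43, 90, 94]
pop() → 16: heap contents = [43, 90, 94]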